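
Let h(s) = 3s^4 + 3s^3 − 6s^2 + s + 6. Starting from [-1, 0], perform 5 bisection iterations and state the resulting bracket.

midpoint -0.5: h = 3.8125 > 0 → [-1, -0.5]
midpoint -0.75: h = 1.558594 > 0 → [-1, -0.75]
midpoint -0.875: h = 0.280029 > 0 → [-1, -0.875]
midpoint -0.9375: h = -0.3654 < 0 → [-0.9375, -0.875]
midpoint -0.90625: h = -0.0433 < 0 → [-0.90625, -0.875]

[-0.90625, -0.875]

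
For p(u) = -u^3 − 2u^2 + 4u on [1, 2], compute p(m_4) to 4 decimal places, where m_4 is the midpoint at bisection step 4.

0.2551

midpoint 1.5: p = -1.875 < 0 → [1, 1.5]
midpoint 1.25: p = -0.078125 < 0 → [1, 1.25]
midpoint 1.125: p = 0.544922 > 0 → [1.125, 1.25]
midpoint 1.1875: p = 0.2551 > 0 → [1.1875, 1.25]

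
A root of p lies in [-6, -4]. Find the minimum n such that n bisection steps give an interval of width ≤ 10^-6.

Width after n steps is 2/2^n. Need 2^n ≥ 2/10^-6 = 2000000.
2^20 = 1048576 < 2000000 ≤ 2^21 = 2097152, so n = 21.

21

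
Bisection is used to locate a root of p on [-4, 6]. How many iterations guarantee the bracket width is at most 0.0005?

15

Width after n steps is 10/2^n. Need 2^n ≥ 10/0.0005 = 20000.
2^14 = 16384 < 20000 ≤ 2^15 = 32768, so n = 15.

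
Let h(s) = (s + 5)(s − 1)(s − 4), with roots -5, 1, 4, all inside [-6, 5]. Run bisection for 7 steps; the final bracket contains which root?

-5

midpoint -0.5: h = 30.375 > 0 → [-6, -0.5]
midpoint -3.25: h = 53.921875 > 0 → [-6, -3.25]
midpoint -4.625: h = 18.193359 > 0 → [-6, -4.625]
midpoint -5.3125: h = -18.3704 < 0 → [-5.3125, -4.625]
midpoint -4.96875: h = 1.6729 > 0 → [-5.3125, -4.96875]
midpoint -5.140625: h = -7.8932 < 0 → [-5.140625, -4.96875]
midpoint -5.0546875: h = -2.9981 < 0 → [-5.0546875, -4.96875]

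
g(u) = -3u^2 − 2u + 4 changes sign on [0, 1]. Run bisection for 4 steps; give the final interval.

[0.8125, 0.875]

midpoint 0.5: g = 2.25 > 0 → [0.5, 1]
midpoint 0.75: g = 0.8125 > 0 → [0.75, 1]
midpoint 0.875: g = -0.046875 < 0 → [0.75, 0.875]
midpoint 0.8125: g = 0.3945 > 0 → [0.8125, 0.875]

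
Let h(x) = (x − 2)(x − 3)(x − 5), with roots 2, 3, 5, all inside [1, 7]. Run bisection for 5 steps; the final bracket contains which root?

m = 4, h(m) = -2 (−); new bracket [4, 7]
m = 5.5, h(m) = 4.375 (+); new bracket [4, 5.5]
m = 4.75, h(m) = -1.203125 (−); new bracket [4.75, 5.5]
m = 5.125, h(m) = 0.8301 (+); new bracket [4.75, 5.125]
m = 4.9375, h(m) = -0.3557 (−); new bracket [4.9375, 5.125]

5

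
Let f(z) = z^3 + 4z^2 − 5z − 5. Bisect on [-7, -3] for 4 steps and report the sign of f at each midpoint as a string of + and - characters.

f(-5) = -5 < 0, so the root lies in [-5, -3]
f(-4) = 15 > 0, so the root lies in [-5, -4]
f(-4.5) = 7.375 > 0, so the root lies in [-5, -4.5]
f(-4.75) = 1.8281 > 0, so the root lies in [-5, -4.75]

-+++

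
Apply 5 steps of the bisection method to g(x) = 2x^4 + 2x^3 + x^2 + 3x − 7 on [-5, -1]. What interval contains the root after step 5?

[-1.875, -1.75]

x = -3 gives g = 101, positive; keep [-3, -1]
x = -2 gives g = 7, positive; keep [-2, -1]
x = -1.5 gives g = -5.875, negative; keep [-2, -1.5]
x = -1.75 gives g = -1.1484, negative; keep [-2, -1.75]
x = -1.875 gives g = 2.4263, positive; keep [-1.875, -1.75]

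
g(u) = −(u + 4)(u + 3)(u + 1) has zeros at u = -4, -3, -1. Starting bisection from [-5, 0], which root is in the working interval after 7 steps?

-1

g(-2.5) = 1.125 > 0, so the root lies in [-2.5, 0]
g(-1.25) = 1.203125 > 0, so the root lies in [-1.25, 0]
g(-0.625) = -3.005859 < 0, so the root lies in [-1.25, -0.625]
g(-0.9375) = -0.3948 < 0, so the root lies in [-1.25, -0.9375]
g(-1.09375) = 0.5194 > 0, so the root lies in [-1.09375, -0.9375]
g(-1.015625) = 0.0925 > 0, so the root lies in [-1.015625, -0.9375]
g(-0.9765625) = -0.1434 < 0, so the root lies in [-1.015625, -0.9765625]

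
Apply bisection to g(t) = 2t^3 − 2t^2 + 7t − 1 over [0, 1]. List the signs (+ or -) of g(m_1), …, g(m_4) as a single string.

m = 0.5, g(m) = 2.25 (+); new bracket [0, 0.5]
m = 0.25, g(m) = 0.65625 (+); new bracket [0, 0.25]
m = 0.125, g(m) = -0.152344 (−); new bracket [0.125, 0.25]
m = 0.1875, g(m) = 0.2554 (+); new bracket [0.125, 0.1875]

++-+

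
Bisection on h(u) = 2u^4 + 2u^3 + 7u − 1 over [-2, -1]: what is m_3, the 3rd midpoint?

-1.875

u = -1.5 gives h = -8.125, negative; keep [-2, -1.5]
u = -1.75 gives h = -5.210938, negative; keep [-2, -1.75]
u = -1.875 gives h = -2.589355, negative; keep [-2, -1.875]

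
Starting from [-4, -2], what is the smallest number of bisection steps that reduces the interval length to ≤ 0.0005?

Width after n steps is 2/2^n. Need 2^n ≥ 2/0.0005 = 4000.
2^11 = 2048 < 4000 ≤ 2^12 = 4096, so n = 12.

12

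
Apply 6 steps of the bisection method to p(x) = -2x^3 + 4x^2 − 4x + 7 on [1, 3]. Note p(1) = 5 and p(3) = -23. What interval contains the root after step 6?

[1.90625, 1.9375]

midpoint 2: p = -1 < 0 → [1, 2]
midpoint 1.5: p = 3.25 > 0 → [1.5, 2]
midpoint 1.75: p = 1.53125 > 0 → [1.75, 2]
midpoint 1.875: p = 0.3789 > 0 → [1.875, 2]
midpoint 1.9375: p = -0.2808 < 0 → [1.875, 1.9375]
midpoint 1.90625: p = 0.0563 > 0 → [1.90625, 1.9375]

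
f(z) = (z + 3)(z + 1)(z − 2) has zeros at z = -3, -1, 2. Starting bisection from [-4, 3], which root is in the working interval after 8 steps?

z = -0.5 gives f = -3.125, negative; keep [-0.5, 3]
z = 1.25 gives f = -7.171875, negative; keep [1.25, 3]
z = 2.125 gives f = 2.001953, positive; keep [1.25, 2.125]
z = 1.6875 gives f = -3.9368, negative; keep [1.6875, 2.125]
z = 1.90625 gives f = -1.3368, negative; keep [1.90625, 2.125]
z = 2.015625 gives f = 0.2363, positive; keep [1.90625, 2.015625]
z = 1.9609375 gives f = -0.5738, negative; keep [1.9609375, 2.015625]
z = 1.98828125 gives f = -0.1747, negative; keep [1.98828125, 2.015625]

2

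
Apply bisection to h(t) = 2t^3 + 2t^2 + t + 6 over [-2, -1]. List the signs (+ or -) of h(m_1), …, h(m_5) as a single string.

t = -1.5 gives h = 2.25, positive; keep [-2, -1.5]
t = -1.75 gives h = -0.34375, negative; keep [-1.75, -1.5]
t = -1.625 gives h = 1.074219, positive; keep [-1.75, -1.625]
t = -1.6875 gives h = 0.397, positive; keep [-1.75, -1.6875]
t = -1.71875 gives h = 0.0347, positive; keep [-1.75, -1.71875]

+-+++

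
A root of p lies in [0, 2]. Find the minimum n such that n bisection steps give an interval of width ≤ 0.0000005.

22

Width after n steps is 2/2^n. Need 2^n ≥ 2/0.0000005 = 4000000.
2^21 = 2097152 < 4000000 ≤ 2^22 = 4194304, so n = 22.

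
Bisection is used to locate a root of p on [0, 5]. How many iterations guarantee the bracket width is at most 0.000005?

Width after n steps is 5/2^n. Need 2^n ≥ 5/0.000005 = 1000000.
2^19 = 524288 < 1000000 ≤ 2^20 = 1048576, so n = 20.

20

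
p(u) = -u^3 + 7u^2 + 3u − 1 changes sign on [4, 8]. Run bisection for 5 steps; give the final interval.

u = 6 gives p = 53, positive; keep [6, 8]
u = 7 gives p = 20, positive; keep [7, 8]
u = 7.5 gives p = -6.625, negative; keep [7, 7.5]
u = 7.25 gives p = 7.6094, positive; keep [7.25, 7.5]
u = 7.375 gives p = 0.7285, positive; keep [7.375, 7.5]

[7.375, 7.5]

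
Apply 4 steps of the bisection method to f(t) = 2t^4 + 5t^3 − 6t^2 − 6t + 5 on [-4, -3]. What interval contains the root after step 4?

midpoint -3.5: f = 38.25 > 0 → [-3.5, -3]
midpoint -3.25: f = 12.617188 > 0 → [-3.25, -3]
midpoint -3.125: f = 3.303223 > 0 → [-3.125, -3]
midpoint -3.0625: f = -0.5852 < 0 → [-3.125, -3.0625]

[-3.125, -3.0625]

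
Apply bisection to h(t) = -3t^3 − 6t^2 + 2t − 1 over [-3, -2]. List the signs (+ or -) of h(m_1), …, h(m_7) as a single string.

+-+--++

h(-2.5) = 3.375 > 0, so the root lies in [-2.5, -2]
h(-2.25) = -1.703125 < 0, so the root lies in [-2.5, -2.25]
h(-2.375) = 0.595703 > 0, so the root lies in [-2.375, -2.25]
h(-2.3125) = -0.6116 < 0, so the root lies in [-2.375, -2.3125]
h(-2.34375) = -0.0227 < 0, so the root lies in [-2.375, -2.34375]
h(-2.359375) = 0.2828 > 0, so the root lies in [-2.359375, -2.34375]
h(-2.3515625) = 0.1291 > 0, so the root lies in [-2.3515625, -2.34375]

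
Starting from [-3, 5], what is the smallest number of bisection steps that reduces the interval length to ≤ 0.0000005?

24

Width after n steps is 8/2^n. Need 2^n ≥ 8/0.0000005 = 16000000.
2^23 = 8388608 < 16000000 ≤ 2^24 = 16777216, so n = 24.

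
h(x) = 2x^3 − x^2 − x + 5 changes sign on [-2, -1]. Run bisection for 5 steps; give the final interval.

x = -1.5 gives h = -2.5, negative; keep [-1.5, -1]
x = -1.25 gives h = 0.78125, positive; keep [-1.5, -1.25]
x = -1.375 gives h = -0.714844, negative; keep [-1.375, -1.25]
x = -1.3125 gives h = 0.0679, positive; keep [-1.375, -1.3125]
x = -1.34375 gives h = -0.3146, negative; keep [-1.34375, -1.3125]

[-1.34375, -1.3125]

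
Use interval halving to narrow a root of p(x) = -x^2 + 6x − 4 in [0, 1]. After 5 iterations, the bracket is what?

p(0.5) = -1.25 < 0, so the root lies in [0.5, 1]
p(0.75) = -0.0625 < 0, so the root lies in [0.75, 1]
p(0.875) = 0.484375 > 0, so the root lies in [0.75, 0.875]
p(0.8125) = 0.2148 > 0, so the root lies in [0.75, 0.8125]
p(0.78125) = 0.0771 > 0, so the root lies in [0.75, 0.78125]

[0.75, 0.78125]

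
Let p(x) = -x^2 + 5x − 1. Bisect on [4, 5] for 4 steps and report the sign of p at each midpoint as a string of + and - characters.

m = 4.5, p(m) = 1.25 (+); new bracket [4.5, 5]
m = 4.75, p(m) = 0.1875 (+); new bracket [4.75, 5]
m = 4.875, p(m) = -0.390625 (−); new bracket [4.75, 4.875]
m = 4.8125, p(m) = -0.0977 (−); new bracket [4.75, 4.8125]

++--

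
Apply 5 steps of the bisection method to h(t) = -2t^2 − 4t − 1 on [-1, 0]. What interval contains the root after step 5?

[-0.3125, -0.28125]

midpoint -0.5: h = 0.5 > 0 → [-0.5, 0]
midpoint -0.25: h = -0.125 < 0 → [-0.5, -0.25]
midpoint -0.375: h = 0.21875 > 0 → [-0.375, -0.25]
midpoint -0.3125: h = 0.0547 > 0 → [-0.3125, -0.25]
midpoint -0.28125: h = -0.0332 < 0 → [-0.3125, -0.28125]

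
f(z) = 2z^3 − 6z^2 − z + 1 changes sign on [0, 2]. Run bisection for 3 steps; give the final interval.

[0.25, 0.5]

f(1) = -4 < 0, so the root lies in [0, 1]
f(0.5) = -0.75 < 0, so the root lies in [0, 0.5]
f(0.25) = 0.40625 > 0, so the root lies in [0.25, 0.5]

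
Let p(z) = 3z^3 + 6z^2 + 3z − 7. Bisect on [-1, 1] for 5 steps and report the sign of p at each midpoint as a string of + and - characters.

midpoint 0: p = -7 < 0 → [0, 1]
midpoint 0.5: p = -3.625 < 0 → [0.5, 1]
midpoint 0.75: p = -0.109375 < 0 → [0.75, 1]
midpoint 0.875: p = 2.2285 > 0 → [0.75, 0.875]
midpoint 0.8125: p = 1.0076 > 0 → [0.75, 0.8125]

---++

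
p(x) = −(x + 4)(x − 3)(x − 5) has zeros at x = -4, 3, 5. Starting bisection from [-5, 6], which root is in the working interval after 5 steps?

-4

x = 0.5 gives p = -50.625, negative; keep [-5, 0.5]
x = -2.25 gives p = -66.609375, negative; keep [-5, -2.25]
x = -3.625 gives p = -21.427734, negative; keep [-5, -3.625]
x = -4.3125 gives p = 21.2805, positive; keep [-4.3125, -3.625]
x = -3.96875 gives p = -1.9532, negative; keep [-4.3125, -3.96875]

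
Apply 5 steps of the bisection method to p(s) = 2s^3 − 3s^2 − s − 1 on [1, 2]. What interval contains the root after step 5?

midpoint 1.5: p = -2.5 < 0 → [1.5, 2]
midpoint 1.75: p = -1.21875 < 0 → [1.75, 2]
midpoint 1.875: p = -0.238281 < 0 → [1.875, 2]
midpoint 1.9375: p = 0.3472 > 0 → [1.875, 1.9375]
midpoint 1.90625: p = 0.0462 > 0 → [1.875, 1.90625]

[1.875, 1.90625]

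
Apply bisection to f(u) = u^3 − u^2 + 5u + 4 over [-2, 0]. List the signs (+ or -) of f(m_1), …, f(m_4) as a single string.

-+-+

m = -1, f(m) = -3 (−); new bracket [-1, 0]
m = -0.5, f(m) = 1.125 (+); new bracket [-1, -0.5]
m = -0.75, f(m) = -0.734375 (−); new bracket [-0.75, -0.5]
m = -0.625, f(m) = 0.2402 (+); new bracket [-0.75, -0.625]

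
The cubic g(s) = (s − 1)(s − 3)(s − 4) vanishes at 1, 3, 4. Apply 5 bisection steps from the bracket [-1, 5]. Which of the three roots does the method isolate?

1

midpoint 2: g = 2 > 0 → [-1, 2]
midpoint 0.5: g = -4.375 < 0 → [0.5, 2]
midpoint 1.25: g = 1.203125 > 0 → [0.5, 1.25]
midpoint 0.875: g = -0.8301 < 0 → [0.875, 1.25]
midpoint 1.0625: g = 0.3557 > 0 → [0.875, 1.0625]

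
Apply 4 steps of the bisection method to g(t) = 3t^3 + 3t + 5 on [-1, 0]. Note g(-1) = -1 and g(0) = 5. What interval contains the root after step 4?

[-0.9375, -0.875]

midpoint -0.5: g = 3.125 > 0 → [-1, -0.5]
midpoint -0.75: g = 1.484375 > 0 → [-1, -0.75]
midpoint -0.875: g = 0.365234 > 0 → [-1, -0.875]
midpoint -0.9375: g = -0.2844 < 0 → [-0.9375, -0.875]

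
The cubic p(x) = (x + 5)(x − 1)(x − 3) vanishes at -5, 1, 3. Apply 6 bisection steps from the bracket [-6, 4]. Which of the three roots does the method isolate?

-5

m = -1, p(m) = 32 (+); new bracket [-6, -1]
m = -3.5, p(m) = 43.875 (+); new bracket [-6, -3.5]
m = -4.75, p(m) = 11.140625 (+); new bracket [-6, -4.75]
m = -5.375, p(m) = -20.0215 (−); new bracket [-5.375, -4.75]
m = -5.0625, p(m) = -3.0549 (−); new bracket [-5.0625, -4.75]
m = -4.90625, p(m) = 4.3778 (+); new bracket [-5.0625, -4.90625]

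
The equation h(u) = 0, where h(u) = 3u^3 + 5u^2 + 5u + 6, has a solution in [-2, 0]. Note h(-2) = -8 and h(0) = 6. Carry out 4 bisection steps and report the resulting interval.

[-1.5, -1.375]

midpoint -1: h = 3 > 0 → [-2, -1]
midpoint -1.5: h = -0.375 < 0 → [-1.5, -1]
midpoint -1.25: h = 1.703125 > 0 → [-1.5, -1.25]
midpoint -1.375: h = 0.7793 > 0 → [-1.5, -1.375]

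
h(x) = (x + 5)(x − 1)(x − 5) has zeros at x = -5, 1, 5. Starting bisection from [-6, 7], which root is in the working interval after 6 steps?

-5

m = 0.5, h(m) = 12.375 (+); new bracket [-6, 0.5]
m = -2.75, h(m) = 65.390625 (+); new bracket [-6, -2.75]
m = -4.375, h(m) = 31.494141 (+); new bracket [-6, -4.375]
m = -5.1875, h(m) = -11.8191 (−); new bracket [-5.1875, -4.375]
m = -4.78125, h(m) = 12.3698 (+); new bracket [-5.1875, -4.78125]
m = -4.984375, h(m) = 0.9336 (+); new bracket [-5.1875, -4.984375]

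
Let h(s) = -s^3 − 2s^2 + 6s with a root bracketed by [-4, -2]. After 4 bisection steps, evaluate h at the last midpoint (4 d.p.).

m = -3, h(m) = -9 (−); new bracket [-4, -3]
m = -3.5, h(m) = -2.625 (−); new bracket [-4, -3.5]
m = -3.75, h(m) = 2.109375 (+); new bracket [-3.75, -3.5]
m = -3.625, h(m) = -0.3965 (−); new bracket [-3.75, -3.625]

-0.3965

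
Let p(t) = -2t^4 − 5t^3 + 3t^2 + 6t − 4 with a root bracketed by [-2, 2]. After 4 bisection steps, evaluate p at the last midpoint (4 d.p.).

t = 0 gives p = -4, negative; keep [-2, 0]
t = -1 gives p = -4, negative; keep [-2, -1]
t = -1.5 gives p = 0.5, positive; keep [-1.5, -1]
t = -1.25 gives p = -1.9297, negative; keep [-1.5, -1.25]

-1.9297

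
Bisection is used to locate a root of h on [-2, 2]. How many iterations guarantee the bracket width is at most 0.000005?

20

Width after n steps is 4/2^n. Need 2^n ≥ 4/0.000005 = 800000.
2^19 = 524288 < 800000 ≤ 2^20 = 1048576, so n = 20.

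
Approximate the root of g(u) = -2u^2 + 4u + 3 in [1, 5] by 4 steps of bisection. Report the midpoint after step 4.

midpoint 3: g = -3 < 0 → [1, 3]
midpoint 2: g = 3 > 0 → [2, 3]
midpoint 2.5: g = 0.5 > 0 → [2.5, 3]
midpoint 2.75: g = -1.125 < 0 → [2.5, 2.75]

2.75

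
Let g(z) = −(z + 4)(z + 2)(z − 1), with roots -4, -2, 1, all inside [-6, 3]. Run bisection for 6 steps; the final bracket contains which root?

1

m = -1.5, g(m) = 3.125 (+); new bracket [-1.5, 3]
m = 0.75, g(m) = 3.265625 (+); new bracket [0.75, 3]
m = 1.875, g(m) = -19.919922 (−); new bracket [0.75, 1.875]
m = 1.3125, g(m) = -5.4993 (−); new bracket [0.75, 1.3125]
m = 1.03125, g(m) = -0.4766 (−); new bracket [0.75, 1.03125]
m = 0.890625, g(m) = 1.5462 (+); new bracket [0.890625, 1.03125]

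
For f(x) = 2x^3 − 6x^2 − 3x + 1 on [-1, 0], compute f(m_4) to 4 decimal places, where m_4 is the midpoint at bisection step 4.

-0.4233

midpoint -0.5: f = 0.75 > 0 → [-1, -0.5]
midpoint -0.75: f = -0.96875 < 0 → [-0.75, -0.5]
midpoint -0.625: f = 0.042969 > 0 → [-0.75, -0.625]
midpoint -0.6875: f = -0.4233 < 0 → [-0.6875, -0.625]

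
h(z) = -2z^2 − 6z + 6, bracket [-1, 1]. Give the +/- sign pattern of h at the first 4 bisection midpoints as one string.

+++-

h(0) = 6 > 0, so the root lies in [0, 1]
h(0.5) = 2.5 > 0, so the root lies in [0.5, 1]
h(0.75) = 0.375 > 0, so the root lies in [0.75, 1]
h(0.875) = -0.7812 < 0, so the root lies in [0.75, 0.875]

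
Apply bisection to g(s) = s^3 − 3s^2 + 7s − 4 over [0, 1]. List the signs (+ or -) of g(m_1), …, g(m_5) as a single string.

--+++

m = 0.5, g(m) = -1.125 (−); new bracket [0.5, 1]
m = 0.75, g(m) = -0.015625 (−); new bracket [0.75, 1]
m = 0.875, g(m) = 0.498047 (+); new bracket [0.75, 0.875]
m = 0.8125, g(m) = 0.2434 (+); new bracket [0.75, 0.8125]
m = 0.78125, g(m) = 0.1145 (+); new bracket [0.75, 0.78125]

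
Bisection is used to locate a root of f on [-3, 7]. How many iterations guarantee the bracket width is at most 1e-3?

14

Width after n steps is 10/2^n. Need 2^n ≥ 10/1e-3 = 10000.
2^13 = 8192 < 10000 ≤ 2^14 = 16384, so n = 14.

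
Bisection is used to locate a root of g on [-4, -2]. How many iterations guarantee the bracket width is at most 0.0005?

Width after n steps is 2/2^n. Need 2^n ≥ 2/0.0005 = 4000.
2^11 = 2048 < 4000 ≤ 2^12 = 4096, so n = 12.

12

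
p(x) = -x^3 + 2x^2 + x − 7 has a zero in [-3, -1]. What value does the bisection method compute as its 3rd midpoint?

midpoint -2: p = 7 > 0 → [-2, -1]
midpoint -1.5: p = -0.625 < 0 → [-2, -1.5]
midpoint -1.75: p = 2.734375 > 0 → [-1.75, -1.5]

-1.75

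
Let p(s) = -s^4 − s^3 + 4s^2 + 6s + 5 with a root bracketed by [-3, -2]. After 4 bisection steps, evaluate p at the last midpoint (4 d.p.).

m = -2.5, p(m) = -8.4375 (−); new bracket [-2.5, -2]
m = -2.25, p(m) = -2.488281 (−); new bracket [-2.25, -2]
m = -2.125, p(m) = -0.482666 (−); new bracket [-2.125, -2]
m = -2.0625, p(m) = 0.3186 (+); new bracket [-2.125, -2.0625]

0.3186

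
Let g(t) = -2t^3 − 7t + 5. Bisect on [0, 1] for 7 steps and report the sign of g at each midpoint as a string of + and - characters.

midpoint 0.5: g = 1.25 > 0 → [0.5, 1]
midpoint 0.75: g = -1.09375 < 0 → [0.5, 0.75]
midpoint 0.625: g = 0.136719 > 0 → [0.625, 0.75]
midpoint 0.6875: g = -0.4624 < 0 → [0.625, 0.6875]
midpoint 0.65625: g = -0.159 < 0 → [0.625, 0.65625]
midpoint 0.640625: g = -0.0102 < 0 → [0.625, 0.640625]
midpoint 0.6328125: g = 0.0635 > 0 → [0.6328125, 0.640625]

+-+---+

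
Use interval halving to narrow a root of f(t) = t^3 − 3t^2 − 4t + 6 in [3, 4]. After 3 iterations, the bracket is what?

t = 3.5 gives f = -1.875, negative; keep [3.5, 4]
t = 3.75 gives f = 1.546875, positive; keep [3.5, 3.75]
t = 3.625 gives f = -0.287109, negative; keep [3.625, 3.75]

[3.625, 3.75]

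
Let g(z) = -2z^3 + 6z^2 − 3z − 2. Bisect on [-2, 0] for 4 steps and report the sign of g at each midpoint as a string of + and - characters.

++-+

g(-1) = 9 > 0, so the root lies in [-1, 0]
g(-0.5) = 1.25 > 0, so the root lies in [-0.5, 0]
g(-0.25) = -0.84375 < 0, so the root lies in [-0.5, -0.25]
g(-0.375) = 0.0742 > 0, so the root lies in [-0.375, -0.25]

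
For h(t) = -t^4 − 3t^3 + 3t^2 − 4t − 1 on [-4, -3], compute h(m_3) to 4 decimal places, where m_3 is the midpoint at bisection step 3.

8.6345

h(-3.5) = 28.3125 > 0, so the root lies in [-4, -3.5]
h(-3.75) = 16.636719 > 0, so the root lies in [-4, -3.75]
h(-3.875) = 8.634521 > 0, so the root lies in [-4, -3.875]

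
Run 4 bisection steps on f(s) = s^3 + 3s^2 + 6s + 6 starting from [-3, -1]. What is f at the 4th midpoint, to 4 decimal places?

-0.1191

s = -2 gives f = -2, negative; keep [-2, -1]
s = -1.5 gives f = 0.375, positive; keep [-2, -1.5]
s = -1.75 gives f = -0.671875, negative; keep [-1.75, -1.5]
s = -1.625 gives f = -0.1191, negative; keep [-1.625, -1.5]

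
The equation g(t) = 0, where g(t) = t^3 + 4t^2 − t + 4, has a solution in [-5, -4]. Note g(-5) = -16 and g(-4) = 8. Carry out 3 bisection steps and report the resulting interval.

midpoint -4.5: g = -1.625 < 0 → [-4.5, -4]
midpoint -4.25: g = 3.734375 > 0 → [-4.5, -4.25]
midpoint -4.375: g = 1.197266 > 0 → [-4.5, -4.375]

[-4.5, -4.375]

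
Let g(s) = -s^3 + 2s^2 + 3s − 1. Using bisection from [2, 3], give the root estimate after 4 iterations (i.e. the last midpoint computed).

g(2.5) = 3.375 > 0, so the root lies in [2.5, 3]
g(2.75) = 1.578125 > 0, so the root lies in [2.75, 3]
g(2.875) = 0.392578 > 0, so the root lies in [2.875, 3]
g(2.9375) = -0.2771 < 0, so the root lies in [2.875, 2.9375]

2.9375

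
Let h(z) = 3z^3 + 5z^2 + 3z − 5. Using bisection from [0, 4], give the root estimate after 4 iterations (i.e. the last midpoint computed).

0.75

m = 2, h(m) = 45 (+); new bracket [0, 2]
m = 1, h(m) = 6 (+); new bracket [0, 1]
m = 0.5, h(m) = -1.875 (−); new bracket [0.5, 1]
m = 0.75, h(m) = 1.3281 (+); new bracket [0.5, 0.75]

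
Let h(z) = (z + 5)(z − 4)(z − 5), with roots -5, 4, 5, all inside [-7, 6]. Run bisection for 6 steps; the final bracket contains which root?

z = -0.5 gives h = 111.375, positive; keep [-7, -0.5]
z = -3.75 gives h = 84.765625, positive; keep [-7, -3.75]
z = -5.375 gives h = -36.474609, negative; keep [-5.375, -3.75]
z = -4.5625 gives h = 35.822, positive; keep [-5.375, -4.5625]
z = -4.96875 gives h = 2.794, positive; keep [-5.375, -4.96875]
z = -5.171875 gives h = -16.0351, negative; keep [-5.171875, -4.96875]

-5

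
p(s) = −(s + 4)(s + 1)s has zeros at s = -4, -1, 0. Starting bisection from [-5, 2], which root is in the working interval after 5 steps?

-4

m = -1.5, p(m) = -1.875 (−); new bracket [-5, -1.5]
m = -3.25, p(m) = -5.484375 (−); new bracket [-5, -3.25]
m = -4.125, p(m) = 1.611328 (+); new bracket [-4.125, -3.25]
m = -3.6875, p(m) = -3.0969 (−); new bracket [-4.125, -3.6875]
m = -3.90625, p(m) = -1.0643 (−); new bracket [-4.125, -3.90625]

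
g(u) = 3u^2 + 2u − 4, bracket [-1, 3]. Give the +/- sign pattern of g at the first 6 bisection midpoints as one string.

+---+-

g(1) = 1 > 0, so the root lies in [-1, 1]
g(0) = -4 < 0, so the root lies in [0, 1]
g(0.5) = -2.25 < 0, so the root lies in [0.5, 1]
g(0.75) = -0.8125 < 0, so the root lies in [0.75, 1]
g(0.875) = 0.0469 > 0, so the root lies in [0.75, 0.875]
g(0.8125) = -0.3945 < 0, so the root lies in [0.8125, 0.875]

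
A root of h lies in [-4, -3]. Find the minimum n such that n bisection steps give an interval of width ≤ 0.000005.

Width after n steps is 1/2^n. Need 2^n ≥ 1/0.000005 = 200000.
2^17 = 131072 < 200000 ≤ 2^18 = 262144, so n = 18.

18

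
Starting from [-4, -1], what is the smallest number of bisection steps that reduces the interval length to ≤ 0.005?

10

Width after n steps is 3/2^n. Need 2^n ≥ 3/0.005 = 600.
2^9 = 512 < 600 ≤ 2^10 = 1024, so n = 10.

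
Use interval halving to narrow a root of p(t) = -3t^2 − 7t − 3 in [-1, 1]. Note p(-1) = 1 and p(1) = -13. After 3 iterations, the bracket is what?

p(0) = -3 < 0, so the root lies in [-1, 0]
p(-0.5) = -0.25 < 0, so the root lies in [-1, -0.5]
p(-0.75) = 0.5625 > 0, so the root lies in [-0.75, -0.5]

[-0.75, -0.5]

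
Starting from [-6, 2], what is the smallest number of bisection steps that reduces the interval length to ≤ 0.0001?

Width after n steps is 8/2^n. Need 2^n ≥ 8/0.0001 = 80000.
2^16 = 65536 < 80000 ≤ 2^17 = 131072, so n = 17.

17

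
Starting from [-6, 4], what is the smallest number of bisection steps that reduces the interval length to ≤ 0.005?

Width after n steps is 10/2^n. Need 2^n ≥ 10/0.005 = 2000.
2^10 = 1024 < 2000 ≤ 2^11 = 2048, so n = 11.

11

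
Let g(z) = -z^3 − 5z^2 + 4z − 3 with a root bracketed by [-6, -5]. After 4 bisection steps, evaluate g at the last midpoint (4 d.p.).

z = -5.5 gives g = -9.875, negative; keep [-6, -5.5]
z = -5.75 gives g = -1.203125, negative; keep [-6, -5.75]
z = -5.875 gives g = 3.701172, positive; keep [-5.875, -5.75]
z = -5.8125 gives g = 1.2004, positive; keep [-5.8125, -5.75]

1.2004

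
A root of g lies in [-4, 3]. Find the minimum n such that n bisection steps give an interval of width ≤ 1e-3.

13

Width after n steps is 7/2^n. Need 2^n ≥ 7/1e-3 = 7000.
2^12 = 4096 < 7000 ≤ 2^13 = 8192, so n = 13.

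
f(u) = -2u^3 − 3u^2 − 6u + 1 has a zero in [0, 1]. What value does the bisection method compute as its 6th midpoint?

0.140625

f(0.5) = -3 < 0, so the root lies in [0, 0.5]
f(0.25) = -0.71875 < 0, so the root lies in [0, 0.25]
f(0.125) = 0.199219 > 0, so the root lies in [0.125, 0.25]
f(0.1875) = -0.2437 < 0, so the root lies in [0.125, 0.1875]
f(0.15625) = -0.0184 < 0, so the root lies in [0.125, 0.15625]
f(0.140625) = 0.0914 > 0, so the root lies in [0.140625, 0.15625]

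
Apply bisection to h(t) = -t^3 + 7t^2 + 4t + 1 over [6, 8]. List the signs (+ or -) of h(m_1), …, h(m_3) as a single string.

++-

h(7) = 29 > 0, so the root lies in [7, 8]
h(7.5) = 2.875 > 0, so the root lies in [7.5, 8]
h(7.75) = -13.046875 < 0, so the root lies in [7.5, 7.75]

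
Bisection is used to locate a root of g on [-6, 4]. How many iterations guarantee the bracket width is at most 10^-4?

Width after n steps is 10/2^n. Need 2^n ≥ 10/10^-4 = 100000.
2^16 = 65536 < 100000 ≤ 2^17 = 131072, so n = 17.

17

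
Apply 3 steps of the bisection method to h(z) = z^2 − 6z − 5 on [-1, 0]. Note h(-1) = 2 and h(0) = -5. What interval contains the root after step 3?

h(-0.5) = -1.75 < 0, so the root lies in [-1, -0.5]
h(-0.75) = 0.0625 > 0, so the root lies in [-0.75, -0.5]
h(-0.625) = -0.859375 < 0, so the root lies in [-0.75, -0.625]

[-0.75, -0.625]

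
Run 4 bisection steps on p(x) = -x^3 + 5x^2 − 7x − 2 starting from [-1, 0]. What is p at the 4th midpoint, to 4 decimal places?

p(-0.5) = 2.875 > 0, so the root lies in [-0.5, 0]
p(-0.25) = 0.078125 > 0, so the root lies in [-0.25, 0]
p(-0.125) = -1.044922 < 0, so the root lies in [-0.25, -0.125]
p(-0.1875) = -0.5051 < 0, so the root lies in [-0.25, -0.1875]

-0.5051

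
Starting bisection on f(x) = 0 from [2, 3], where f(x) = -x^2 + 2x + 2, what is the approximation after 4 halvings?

midpoint 2.5: f = 0.75 > 0 → [2.5, 3]
midpoint 2.75: f = -0.0625 < 0 → [2.5, 2.75]
midpoint 2.625: f = 0.359375 > 0 → [2.625, 2.75]
midpoint 2.6875: f = 0.1523 > 0 → [2.6875, 2.75]

2.6875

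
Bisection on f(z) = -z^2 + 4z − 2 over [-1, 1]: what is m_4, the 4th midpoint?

f(0) = -2 < 0, so the root lies in [0, 1]
f(0.5) = -0.25 < 0, so the root lies in [0.5, 1]
f(0.75) = 0.4375 > 0, so the root lies in [0.5, 0.75]
f(0.625) = 0.1094 > 0, so the root lies in [0.5, 0.625]

0.625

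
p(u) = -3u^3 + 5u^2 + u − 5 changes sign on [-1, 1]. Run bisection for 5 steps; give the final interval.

u = 0 gives p = -5, negative; keep [-1, 0]
u = -0.5 gives p = -3.875, negative; keep [-1, -0.5]
u = -0.75 gives p = -1.671875, negative; keep [-1, -0.75]
u = -0.875 gives p = -0.0371, negative; keep [-1, -0.875]
u = -0.9375 gives p = 0.929, positive; keep [-0.9375, -0.875]

[-0.9375, -0.875]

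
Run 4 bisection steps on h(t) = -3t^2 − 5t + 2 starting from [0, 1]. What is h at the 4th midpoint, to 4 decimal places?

midpoint 0.5: h = -1.25 < 0 → [0, 0.5]
midpoint 0.25: h = 0.5625 > 0 → [0.25, 0.5]
midpoint 0.375: h = -0.296875 < 0 → [0.25, 0.375]
midpoint 0.3125: h = 0.1445 > 0 → [0.3125, 0.375]

0.1445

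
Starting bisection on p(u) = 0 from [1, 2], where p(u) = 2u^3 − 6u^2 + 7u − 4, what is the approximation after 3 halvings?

midpoint 1.5: p = -0.25 < 0 → [1.5, 2]
midpoint 1.75: p = 0.59375 > 0 → [1.5, 1.75]
midpoint 1.625: p = 0.113281 > 0 → [1.5, 1.625]

1.625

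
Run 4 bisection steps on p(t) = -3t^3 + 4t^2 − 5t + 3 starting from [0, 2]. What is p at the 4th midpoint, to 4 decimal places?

-0.3223

midpoint 1: p = -1 < 0 → [0, 1]
midpoint 0.5: p = 1.125 > 0 → [0.5, 1]
midpoint 0.75: p = 0.234375 > 0 → [0.75, 1]
midpoint 0.875: p = -0.3223 < 0 → [0.75, 0.875]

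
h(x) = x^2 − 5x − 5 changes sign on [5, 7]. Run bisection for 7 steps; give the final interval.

[5.84375, 5.859375]

h(6) = 1 > 0, so the root lies in [5, 6]
h(5.5) = -2.25 < 0, so the root lies in [5.5, 6]
h(5.75) = -0.6875 < 0, so the root lies in [5.75, 6]
h(5.875) = 0.1406 > 0, so the root lies in [5.75, 5.875]
h(5.8125) = -0.2773 < 0, so the root lies in [5.8125, 5.875]
h(5.84375) = -0.0693 < 0, so the root lies in [5.84375, 5.875]
h(5.859375) = 0.0354 > 0, so the root lies in [5.84375, 5.859375]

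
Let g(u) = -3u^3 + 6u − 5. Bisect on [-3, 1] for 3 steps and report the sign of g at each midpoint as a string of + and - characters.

u = -1 gives g = -8, negative; keep [-3, -1]
u = -2 gives g = 7, positive; keep [-2, -1]
u = -1.5 gives g = -3.875, negative; keep [-2, -1.5]

-+-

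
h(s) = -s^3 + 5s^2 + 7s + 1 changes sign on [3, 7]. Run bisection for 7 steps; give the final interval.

midpoint 5: h = 36 > 0 → [5, 7]
midpoint 6: h = 7 > 0 → [6, 7]
midpoint 6.5: h = -16.875 < 0 → [6, 6.5]
midpoint 6.25: h = -4.0781 < 0 → [6, 6.25]
midpoint 6.125: h = 1.6699 > 0 → [6.125, 6.25]
midpoint 6.1875: h = -1.1511 < 0 → [6.125, 6.1875]
midpoint 6.15625: h = 0.2726 > 0 → [6.15625, 6.1875]

[6.15625, 6.1875]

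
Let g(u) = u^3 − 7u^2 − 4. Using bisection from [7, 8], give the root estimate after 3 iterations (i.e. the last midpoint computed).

7.125

u = 7.5 gives g = 24.125, positive; keep [7, 7.5]
u = 7.25 gives g = 9.140625, positive; keep [7, 7.25]
u = 7.125 gives g = 2.345703, positive; keep [7, 7.125]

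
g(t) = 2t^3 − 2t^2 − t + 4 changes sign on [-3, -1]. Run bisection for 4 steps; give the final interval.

midpoint -2: g = -18 < 0 → [-2, -1]
midpoint -1.5: g = -5.75 < 0 → [-1.5, -1]
midpoint -1.25: g = -1.78125 < 0 → [-1.25, -1]
midpoint -1.125: g = -0.2539 < 0 → [-1.125, -1]

[-1.125, -1]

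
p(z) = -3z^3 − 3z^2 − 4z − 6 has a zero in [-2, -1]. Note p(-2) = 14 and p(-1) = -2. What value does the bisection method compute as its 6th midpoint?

m = -1.5, p(m) = 3.375 (+); new bracket [-1.5, -1]
m = -1.25, p(m) = 0.171875 (+); new bracket [-1.25, -1]
m = -1.125, p(m) = -1.025391 (−); new bracket [-1.25, -1.125]
m = -1.1875, p(m) = -0.4568 (−); new bracket [-1.25, -1.1875]
m = -1.21875, p(m) = -0.1502 (−); new bracket [-1.25, -1.21875]
m = -1.234375, p(m) = 0.0088 (+); new bracket [-1.234375, -1.21875]

-1.234375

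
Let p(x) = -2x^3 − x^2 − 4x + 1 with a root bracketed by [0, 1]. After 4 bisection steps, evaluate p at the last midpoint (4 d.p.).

p(0.5) = -1.5 < 0, so the root lies in [0, 0.5]
p(0.25) = -0.09375 < 0, so the root lies in [0, 0.25]
p(0.125) = 0.480469 > 0, so the root lies in [0.125, 0.25]
p(0.1875) = 0.2017 > 0, so the root lies in [0.1875, 0.25]

0.2017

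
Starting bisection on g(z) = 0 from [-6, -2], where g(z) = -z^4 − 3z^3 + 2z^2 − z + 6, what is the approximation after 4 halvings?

z = -4 gives g = -22, negative; keep [-4, -2]
z = -3 gives g = 27, positive; keep [-4, -3]
z = -3.5 gives g = 12.5625, positive; keep [-4, -3.5]
z = -3.75 gives g = -1.6758, negative; keep [-3.75, -3.5]

-3.75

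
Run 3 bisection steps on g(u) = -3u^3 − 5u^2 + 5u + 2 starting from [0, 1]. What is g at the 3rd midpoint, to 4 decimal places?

u = 0.5 gives g = 2.875, positive; keep [0.5, 1]
u = 0.75 gives g = 1.671875, positive; keep [0.75, 1]
u = 0.875 gives g = 0.537109, positive; keep [0.875, 1]

0.5371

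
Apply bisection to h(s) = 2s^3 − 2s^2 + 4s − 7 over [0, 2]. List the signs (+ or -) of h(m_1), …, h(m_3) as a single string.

-+-

s = 1 gives h = -3, negative; keep [1, 2]
s = 1.5 gives h = 1.25, positive; keep [1, 1.5]
s = 1.25 gives h = -1.21875, negative; keep [1.25, 1.5]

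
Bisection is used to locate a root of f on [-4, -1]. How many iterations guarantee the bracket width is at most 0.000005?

Width after n steps is 3/2^n. Need 2^n ≥ 3/0.000005 = 600000.
2^19 = 524288 < 600000 ≤ 2^20 = 1048576, so n = 20.

20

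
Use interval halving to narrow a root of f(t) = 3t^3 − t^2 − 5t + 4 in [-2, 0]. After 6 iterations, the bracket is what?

t = -1 gives f = 5, positive; keep [-2, -1]
t = -1.5 gives f = -0.875, negative; keep [-1.5, -1]
t = -1.25 gives f = 2.828125, positive; keep [-1.5, -1.25]
t = -1.375 gives f = 1.1855, positive; keep [-1.5, -1.375]
t = -1.4375 gives f = 0.2097, positive; keep [-1.5, -1.4375]
t = -1.46875 gives f = -0.3188, negative; keep [-1.46875, -1.4375]

[-1.46875, -1.4375]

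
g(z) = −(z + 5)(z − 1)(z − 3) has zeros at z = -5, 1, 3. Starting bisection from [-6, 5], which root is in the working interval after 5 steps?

g(-0.5) = -23.625 < 0, so the root lies in [-6, -0.5]
g(-3.25) = -46.484375 < 0, so the root lies in [-6, -3.25]
g(-4.625) = -16.083984 < 0, so the root lies in [-6, -4.625]
g(-5.3125) = 16.3977 > 0, so the root lies in [-5.3125, -4.625]
g(-4.96875) = -1.4864 < 0, so the root lies in [-5.3125, -4.96875]

-5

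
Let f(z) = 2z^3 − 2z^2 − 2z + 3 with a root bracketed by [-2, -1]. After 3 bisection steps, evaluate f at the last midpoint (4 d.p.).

f(-1.5) = -5.25 < 0, so the root lies in [-1.5, -1]
f(-1.25) = -1.53125 < 0, so the root lies in [-1.25, -1]
f(-1.125) = -0.128906 < 0, so the root lies in [-1.125, -1]

-0.1289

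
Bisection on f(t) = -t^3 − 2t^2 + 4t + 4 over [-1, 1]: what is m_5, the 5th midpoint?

m = 0, f(m) = 4 (+); new bracket [-1, 0]
m = -0.5, f(m) = 1.625 (+); new bracket [-1, -0.5]
m = -0.75, f(m) = 0.296875 (+); new bracket [-1, -0.75]
m = -0.875, f(m) = -0.3613 (−); new bracket [-0.875, -0.75]
m = -0.8125, f(m) = -0.0339 (−); new bracket [-0.8125, -0.75]

-0.8125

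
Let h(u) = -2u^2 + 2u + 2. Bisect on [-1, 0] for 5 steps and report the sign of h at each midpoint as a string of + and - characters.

+--++

m = -0.5, h(m) = 0.5 (+); new bracket [-1, -0.5]
m = -0.75, h(m) = -0.625 (−); new bracket [-0.75, -0.5]
m = -0.625, h(m) = -0.03125 (−); new bracket [-0.625, -0.5]
m = -0.5625, h(m) = 0.2422 (+); new bracket [-0.625, -0.5625]
m = -0.59375, h(m) = 0.1074 (+); new bracket [-0.625, -0.59375]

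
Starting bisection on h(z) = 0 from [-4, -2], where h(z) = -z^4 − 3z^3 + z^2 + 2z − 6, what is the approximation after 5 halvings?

-2.8125

z = -3 gives h = -3, negative; keep [-3, -2]
z = -2.5 gives h = 3.0625, positive; keep [-3, -2.5]
z = -2.75 gives h = 1.261719, positive; keep [-3, -2.75]
z = -2.875 gives h = -0.5139, negative; keep [-2.875, -2.75]
z = -2.8125 gives h = 0.4565, positive; keep [-2.875, -2.8125]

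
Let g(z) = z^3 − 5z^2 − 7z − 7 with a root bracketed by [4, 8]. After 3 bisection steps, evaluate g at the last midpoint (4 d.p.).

10.8750

z = 6 gives g = -13, negative; keep [6, 8]
z = 7 gives g = 42, positive; keep [6, 7]
z = 6.5 gives g = 10.875, positive; keep [6, 6.5]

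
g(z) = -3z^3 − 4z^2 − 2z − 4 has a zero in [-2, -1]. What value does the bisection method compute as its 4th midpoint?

midpoint -1.5: g = 0.125 > 0 → [-1.5, -1]
midpoint -1.25: g = -1.890625 < 0 → [-1.5, -1.25]
midpoint -1.375: g = -1.013672 < 0 → [-1.5, -1.375]
midpoint -1.4375: g = -0.4792 < 0 → [-1.5, -1.4375]

-1.4375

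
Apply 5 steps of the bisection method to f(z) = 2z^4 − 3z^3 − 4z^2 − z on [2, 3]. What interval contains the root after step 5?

midpoint 2.5: f = 3.75 > 0 → [2, 2.5]
midpoint 2.25: f = -5.414062 < 0 → [2.25, 2.5]
midpoint 2.375: f = -1.493652 < 0 → [2.375, 2.5]
midpoint 2.4375: f = 0.951 > 0 → [2.375, 2.4375]
midpoint 2.40625: f = -0.3141 < 0 → [2.40625, 2.4375]

[2.40625, 2.4375]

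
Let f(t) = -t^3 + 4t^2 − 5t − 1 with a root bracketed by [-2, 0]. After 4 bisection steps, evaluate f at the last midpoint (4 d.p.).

-0.3105

m = -1, f(m) = 9 (+); new bracket [-1, 0]
m = -0.5, f(m) = 2.625 (+); new bracket [-0.5, 0]
m = -0.25, f(m) = 0.515625 (+); new bracket [-0.25, 0]
m = -0.125, f(m) = -0.3105 (−); new bracket [-0.25, -0.125]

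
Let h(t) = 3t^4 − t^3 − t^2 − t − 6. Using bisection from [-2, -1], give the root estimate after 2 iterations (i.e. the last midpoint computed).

m = -1.5, h(m) = 11.8125 (+); new bracket [-1.5, -1]
m = -1.25, h(m) = 2.964844 (+); new bracket [-1.25, -1]

-1.25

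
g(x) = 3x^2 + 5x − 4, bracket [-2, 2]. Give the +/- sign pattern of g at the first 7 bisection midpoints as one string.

midpoint 0: g = -4 < 0 → [0, 2]
midpoint 1: g = 4 > 0 → [0, 1]
midpoint 0.5: g = -0.75 < 0 → [0.5, 1]
midpoint 0.75: g = 1.4375 > 0 → [0.5, 0.75]
midpoint 0.625: g = 0.2969 > 0 → [0.5, 0.625]
midpoint 0.5625: g = -0.2383 < 0 → [0.5625, 0.625]
midpoint 0.59375: g = 0.0264 > 0 → [0.5625, 0.59375]

-+-++-+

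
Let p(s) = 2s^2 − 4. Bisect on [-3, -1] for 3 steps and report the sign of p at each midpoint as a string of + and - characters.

m = -2, p(m) = 4 (+); new bracket [-2, -1]
m = -1.5, p(m) = 0.5 (+); new bracket [-1.5, -1]
m = -1.25, p(m) = -0.875 (−); new bracket [-1.5, -1.25]

++-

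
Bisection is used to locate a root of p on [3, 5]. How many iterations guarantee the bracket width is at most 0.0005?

12

Width after n steps is 2/2^n. Need 2^n ≥ 2/0.0005 = 4000.
2^11 = 2048 < 4000 ≤ 2^12 = 4096, so n = 12.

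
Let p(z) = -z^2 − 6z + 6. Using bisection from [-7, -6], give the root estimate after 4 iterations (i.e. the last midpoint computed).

midpoint -6.5: p = 2.75 > 0 → [-7, -6.5]
midpoint -6.75: p = 0.9375 > 0 → [-7, -6.75]
midpoint -6.875: p = -0.015625 < 0 → [-6.875, -6.75]
midpoint -6.8125: p = 0.4648 > 0 → [-6.875, -6.8125]

-6.8125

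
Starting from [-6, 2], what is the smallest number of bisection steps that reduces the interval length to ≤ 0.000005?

Width after n steps is 8/2^n. Need 2^n ≥ 8/0.000005 = 1600000.
2^20 = 1048576 < 1600000 ≤ 2^21 = 2097152, so n = 21.

21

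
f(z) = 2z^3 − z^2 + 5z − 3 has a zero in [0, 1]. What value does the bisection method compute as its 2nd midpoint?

m = 0.5, f(m) = -0.5 (−); new bracket [0.5, 1]
m = 0.75, f(m) = 1.03125 (+); new bracket [0.5, 0.75]

0.75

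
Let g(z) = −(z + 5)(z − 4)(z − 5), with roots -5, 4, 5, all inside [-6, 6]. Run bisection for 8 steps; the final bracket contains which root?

-5

midpoint 0: g = -100 < 0 → [-6, 0]
midpoint -3: g = -112 < 0 → [-6, -3]
midpoint -4.5: g = -40.375 < 0 → [-6, -4.5]
midpoint -5.25: g = 23.7031 > 0 → [-5.25, -4.5]
midpoint -4.875: g = -10.9551 < 0 → [-5.25, -4.875]
midpoint -5.0625: g = 5.6995 > 0 → [-5.0625, -4.875]
midpoint -4.96875: g = -2.794 < 0 → [-5.0625, -4.96875]
midpoint -5.015625: g = 1.4109 > 0 → [-5.015625, -4.96875]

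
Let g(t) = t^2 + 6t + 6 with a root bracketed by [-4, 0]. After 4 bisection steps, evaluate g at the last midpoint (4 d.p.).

m = -2, g(m) = -2 (−); new bracket [-2, 0]
m = -1, g(m) = 1 (+); new bracket [-2, -1]
m = -1.5, g(m) = -0.75 (−); new bracket [-1.5, -1]
m = -1.25, g(m) = 0.0625 (+); new bracket [-1.5, -1.25]

0.0625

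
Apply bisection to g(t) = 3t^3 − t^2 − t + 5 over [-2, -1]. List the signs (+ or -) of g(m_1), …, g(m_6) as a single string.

--+-+-

m = -1.5, g(m) = -5.875 (−); new bracket [-1.5, -1]
m = -1.25, g(m) = -1.171875 (−); new bracket [-1.25, -1]
m = -1.125, g(m) = 0.587891 (+); new bracket [-1.25, -1.125]
m = -1.1875, g(m) = -0.2463 (−); new bracket [-1.1875, -1.125]
m = -1.15625, g(m) = 0.1819 (+); new bracket [-1.1875, -1.15625]
m = -1.171875, g(m) = -0.0294 (−); new bracket [-1.171875, -1.15625]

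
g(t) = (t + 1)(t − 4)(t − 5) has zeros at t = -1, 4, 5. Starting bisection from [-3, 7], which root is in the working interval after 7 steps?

-1

midpoint 2: g = 18 > 0 → [-3, 2]
midpoint -0.5: g = 12.375 > 0 → [-3, -0.5]
midpoint -1.75: g = -29.109375 < 0 → [-1.75, -0.5]
midpoint -1.125: g = -3.9238 < 0 → [-1.125, -0.5]
midpoint -0.8125: g = 5.2449 > 0 → [-1.125, -0.8125]
midpoint -0.96875: g = 0.9268 > 0 → [-1.125, -0.96875]
midpoint -1.046875: g = -1.4305 < 0 → [-1.046875, -0.96875]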